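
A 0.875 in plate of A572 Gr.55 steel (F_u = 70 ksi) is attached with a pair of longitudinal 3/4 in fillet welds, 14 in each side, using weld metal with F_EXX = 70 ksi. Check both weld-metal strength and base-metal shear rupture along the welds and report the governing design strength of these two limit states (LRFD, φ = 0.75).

t_e = 0.707 × 0.75 = 0.5302 in; L = 28 in.
Weld metal: φR_n = 0.75 × 0.6 × 70 × 0.5302 × 28 = 467.7 kips.
Base metal (shear rupture): φR_n = 0.75 × 0.6 × 70 × 0.875 × 28 = 771.8 kips.
Governing: weld metal.

φR_n ≈ 468 kips (weld metal governs)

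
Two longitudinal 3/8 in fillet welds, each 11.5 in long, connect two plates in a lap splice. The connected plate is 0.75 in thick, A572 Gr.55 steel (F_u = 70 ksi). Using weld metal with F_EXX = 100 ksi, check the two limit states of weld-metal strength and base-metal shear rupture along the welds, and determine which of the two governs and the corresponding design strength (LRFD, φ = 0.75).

t_e = 0.707 × 0.375 = 0.2651 in; L = 23 in.
Weld metal: φR_n = 0.75 × 0.6 × 100 × 0.2651 × 23 = 274.4 kips.
Base metal (shear rupture): φR_n = 0.75 × 0.6 × 70 × 0.75 × 23 = 543.4 kips.
Governing: weld metal.

φR_n ≈ 274 kips (weld metal governs)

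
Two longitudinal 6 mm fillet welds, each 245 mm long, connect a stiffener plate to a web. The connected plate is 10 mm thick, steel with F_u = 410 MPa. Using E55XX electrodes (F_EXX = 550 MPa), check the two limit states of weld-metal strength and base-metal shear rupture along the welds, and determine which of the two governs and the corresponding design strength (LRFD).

φR_n ≈ 514 kN (weld metal governs)

t_e = 0.707 × 6 = 4.242 mm; L = 490 mm.
Weld metal: φR_n = 0.75 × 0.6 × 550 × 4.242 × 490 × 10⁻³ = 514.4 kN.
Base metal (shear rupture): φR_n = 0.75 × 0.6 × 410 × 10 × 490 × 10⁻³ = 904.1 kN.
Governing: weld metal.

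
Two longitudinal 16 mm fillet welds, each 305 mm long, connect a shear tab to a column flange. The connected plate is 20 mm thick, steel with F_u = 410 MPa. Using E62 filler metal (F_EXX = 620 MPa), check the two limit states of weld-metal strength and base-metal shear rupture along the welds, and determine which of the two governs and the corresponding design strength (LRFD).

φR_n ≈ 1930 kN (weld metal governs)

t_e = 0.707 × 16 = 11.31 mm; L = 610 mm.
Weld metal: φR_n = 0.75 × 0.6 × 620 × 11.31 × 610 × 10⁻³ = 1925 kN.
Base metal (shear rupture): φR_n = 0.75 × 0.6 × 410 × 20 × 610 × 10⁻³ = 2251 kN.
Governing: weld metal.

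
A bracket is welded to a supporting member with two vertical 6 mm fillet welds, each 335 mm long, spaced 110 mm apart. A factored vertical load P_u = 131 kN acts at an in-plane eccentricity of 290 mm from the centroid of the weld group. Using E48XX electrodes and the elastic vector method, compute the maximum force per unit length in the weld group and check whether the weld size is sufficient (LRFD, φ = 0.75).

E48XX → F_EXX = 480 MPa.
Total weld length L_w = 670 mm. Treat welds as unit-width lines.
Polar moment about centroid: J = 2[d³/12 + d(b/2)²] = 2[335³/12 + 335×55²] = 8293000 mm³.
Direct shear f_v = P/L_w = 131×10³ / 670 = 195.5 N/mm (vertical).
Torsion M = P·e = 131×10³ × 290 = 37990000 N·mm.
Critical point at (x, y) = (55, 167.5) from centroid. f_tx = M·y/J = 767.3 N/mm; f_ty = M·x/J = 252 N/mm.
Resultant f_max = √[f_tx² + (f_v + f_ty)²] = √[767.3² + (195.5 + 252)²] = 888.3 N/mm.
Capacity per unit length: φr_n = 0.75 × 0.6 × 480 × (0.707 × 6) = 916.3 N/mm.
888.3 ≤ 916.3 → adequate.

f_max ≈ 888 N/mm; adequate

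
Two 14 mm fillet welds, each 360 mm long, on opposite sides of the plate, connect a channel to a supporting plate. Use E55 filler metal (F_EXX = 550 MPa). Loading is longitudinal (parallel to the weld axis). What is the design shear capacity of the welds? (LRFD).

φR_n ≈ 1760 kN

Effective throat t_e = 0.707 × 14 = 9.898 mm.
Total length L = 720 mm; A_we = 9.898 × 720 = 7127 mm².
F_nw = 0.6 F_EXX = 0.6 × 550 = 330 MPa.
φR_n = 0.75 × 330 × 7127 × 10⁻³ = 1764 kN.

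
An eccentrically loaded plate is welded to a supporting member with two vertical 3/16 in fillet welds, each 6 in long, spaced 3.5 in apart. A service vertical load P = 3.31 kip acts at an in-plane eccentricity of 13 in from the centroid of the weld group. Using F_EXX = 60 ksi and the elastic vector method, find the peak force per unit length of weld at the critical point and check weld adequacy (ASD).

Total weld length L_w = 12 in. Treat welds as unit-width lines.
Polar moment about centroid: J = 2[d³/12 + d(b/2)²] = 2[6³/12 + 6×1.75²] = 72.75 in³.
Direct shear f_v = P/L_w = 3.31 / 12 = 0.2758 kip/in (vertical).
Torsion M = P·e = 3.31 × 13 = 43.03 kip·in.
Critical point at (x, y) = (1.75, 3) from centroid. f_tx = M·y/J = 1.774 kip/in; f_ty = M·x/J = 1.035 kip/in.
Resultant f_max = √[f_tx² + (f_v + f_ty)²] = √[1.774² + (0.2758 + 1.035)²] = 2.206 kip/in.
Capacity per unit length: r_n/Ω = (1/2.0) × 0.6 × 60 × (0.707 × 0.1875) = 2.386 kip/in.
2.206 ≤ 2.386 → adequate.

f_max ≈ 2.21 kip/in; adequate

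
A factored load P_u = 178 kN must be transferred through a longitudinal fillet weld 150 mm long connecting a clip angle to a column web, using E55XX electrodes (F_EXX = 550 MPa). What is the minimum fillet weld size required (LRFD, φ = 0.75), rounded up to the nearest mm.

Total weld length L = 150 mm.
Required throat t_e = P_u / (φ × 0.6 F_EXX × L) = 178 / (0.75 × 0.6 × 550 × 150 × 10⁻³) = 4.795 mm.
Required leg w = t_e / 0.707 = 6.782 mm → use 7 mm.

w = 7 mm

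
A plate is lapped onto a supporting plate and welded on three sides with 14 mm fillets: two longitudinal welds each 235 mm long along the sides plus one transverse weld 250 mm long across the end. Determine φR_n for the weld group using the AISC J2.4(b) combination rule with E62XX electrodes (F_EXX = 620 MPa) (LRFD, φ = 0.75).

φR_n ≈ 2140 kN

t_e = 0.707 × 14 = 9.898 mm.
R_nwl = 0.6 × 620 × 9.898 × 470 × 10⁻³ = 1731 kN (longitudinal, 2 welds).
R_nwt = 0.6 × 620 × 9.898 × 250 × 10⁻³ = 920.5 kN (transverse, base value).
(i) R_nwl + R_nwt = 2651 kN; (ii) 0.85 R_nwl + 1.5 R_nwt = 2852 kN.
R_n = max = 2852 kN [governs: (ii)]; φR_n = 2139 kN.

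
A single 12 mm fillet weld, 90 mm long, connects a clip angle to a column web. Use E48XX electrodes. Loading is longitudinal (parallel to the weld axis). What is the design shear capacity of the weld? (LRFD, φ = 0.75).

E48XX → F_EXX = 480 MPa.
Effective throat t_e = 0.707 × 12 = 8.484 mm.
Total length L = 90 mm; A_we = 8.484 × 90 = 763.6 mm².
F_nw = 0.6 F_EXX = 0.6 × 480 = 288 MPa.
φR_n = 0.75 × 288 × 763.6 × 10⁻³ = 164.9 kN.

φR_n ≈ 165 kN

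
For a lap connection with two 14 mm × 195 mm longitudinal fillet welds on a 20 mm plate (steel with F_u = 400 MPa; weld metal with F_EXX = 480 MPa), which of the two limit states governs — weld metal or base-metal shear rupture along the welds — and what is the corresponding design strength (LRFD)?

t_e = 0.707 × 14 = 9.898 mm; L = 390 mm.
Weld metal: φR_n = 0.75 × 0.6 × 480 × 9.898 × 390 × 10⁻³ = 833.8 kN.
Base metal (shear rupture): φR_n = 0.75 × 0.6 × 400 × 20 × 390 × 10⁻³ = 1404 kN.
Governing: weld metal.

φR_n ≈ 834 kN (weld metal governs)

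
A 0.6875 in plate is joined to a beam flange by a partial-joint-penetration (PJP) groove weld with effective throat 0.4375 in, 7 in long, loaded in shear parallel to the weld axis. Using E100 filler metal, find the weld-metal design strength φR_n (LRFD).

E100XX → F_EXX = 100 ksi.
Effective throat (given) t_e = 0.4375 in.
A_we = 0.4375 × 7 = 3.062 in².
F_nw = 0.6 F_EXX = 60 ksi.
φR_n = 0.75 × 60 × 3.062 = 137.8 kips.

φR_n ≈ 138 kips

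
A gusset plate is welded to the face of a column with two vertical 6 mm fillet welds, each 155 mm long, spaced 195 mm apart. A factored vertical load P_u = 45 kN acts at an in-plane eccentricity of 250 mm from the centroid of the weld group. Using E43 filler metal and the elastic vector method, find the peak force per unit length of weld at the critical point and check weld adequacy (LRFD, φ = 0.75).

f_max ≈ 514 N/mm; adequate

E43XX → F_EXX = 430 MPa.
Total weld length L_w = 310 mm. Treat welds as unit-width lines.
Polar moment about centroid: J = 2[d³/12 + d(b/2)²] = 2[155³/12 + 155×97.5²] = 3568000 mm³.
Direct shear f_v = P/L_w = 45×10³ / 310 = 145.2 N/mm (vertical).
Torsion M = P·e = 45×10³ × 250 = 11250000 N·mm.
Critical point at (x, y) = (97.5, 77.5) from centroid. f_tx = M·y/J = 244.4 N/mm; f_ty = M·x/J = 307.5 N/mm.
Resultant f_max = √[f_tx² + (f_v + f_ty)²] = √[244.4² + (145.2 + 307.5)²] = 514.4 N/mm.
Capacity per unit length: φr_n = 0.75 × 0.6 × 430 × (0.707 × 6) = 820.8 N/mm.
514.4 ≤ 820.8 → adequate.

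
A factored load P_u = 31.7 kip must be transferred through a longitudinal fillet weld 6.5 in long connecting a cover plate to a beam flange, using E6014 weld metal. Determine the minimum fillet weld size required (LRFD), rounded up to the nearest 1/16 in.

w = 5/16 in

E60XX → F_EXX = 60 ksi.
Total weld length L = 6.5 in.
Required throat t_e = P_u / (φ × 0.6 F_EXX × L) = 31.7 / (0.75 × 0.6 × 60 × 6.5) = 0.1806 in.
Required leg w = t_e / 0.707 = 0.2555 in → use 5/16 in.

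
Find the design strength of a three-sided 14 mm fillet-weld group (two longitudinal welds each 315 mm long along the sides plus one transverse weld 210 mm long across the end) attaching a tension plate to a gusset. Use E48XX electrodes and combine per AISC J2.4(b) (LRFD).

φR_n ≈ 1820 kN

E48XX → F_EXX = 480 MPa.
t_e = 0.707 × 14 = 9.898 mm.
R_nwl = 0.6 × 480 × 9.898 × 630 × 10⁻³ = 1796 kN (longitudinal, 2 welds).
R_nwt = 0.6 × 480 × 9.898 × 210 × 10⁻³ = 598.6 kN (transverse, base value).
(i) R_nwl + R_nwt = 2395 kN; (ii) 0.85 R_nwl + 1.5 R_nwt = 2424 kN.
R_n = max = 2424 kN [governs: (ii)]; φR_n = 1818 kN.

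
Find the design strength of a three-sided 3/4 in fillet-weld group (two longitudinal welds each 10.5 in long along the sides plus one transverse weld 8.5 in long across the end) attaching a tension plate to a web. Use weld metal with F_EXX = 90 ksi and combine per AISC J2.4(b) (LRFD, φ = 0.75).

t_e = 0.707 × 0.75 = 0.5302 in.
R_nwl = 0.6 × 90 × 0.5302 × 21 = 601.3 kip (longitudinal, 2 welds).
R_nwt = 0.6 × 90 × 0.5302 × 8.5 = 243.4 kip (transverse, base value).
(i) R_nwl + R_nwt = 844.7 kip; (ii) 0.85 R_nwl + 1.5 R_nwt = 876.2 kip.
R_n = max = 876.2 kip [governs: (ii)]; φR_n = 657.1 kip.

φR_n ≈ 657 kip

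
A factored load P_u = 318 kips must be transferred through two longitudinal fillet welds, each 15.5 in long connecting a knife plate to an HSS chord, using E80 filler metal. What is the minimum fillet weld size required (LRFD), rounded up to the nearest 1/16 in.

w = 7/16 in

E80XX → F_EXX = 80 ksi.
Total weld length L = 31 in.
Required throat t_e = P_u / (φ × 0.6 F_EXX × L) = 318 / (0.75 × 0.6 × 80 × 31) = 0.2849 in.
Required leg w = t_e / 0.707 = 0.403 in → use 7/16 in.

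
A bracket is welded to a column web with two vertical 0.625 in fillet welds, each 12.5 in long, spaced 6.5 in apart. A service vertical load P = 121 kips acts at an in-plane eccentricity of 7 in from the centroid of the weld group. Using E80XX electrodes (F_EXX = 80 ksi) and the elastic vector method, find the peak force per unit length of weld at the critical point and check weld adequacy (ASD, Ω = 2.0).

f_max ≈ 13.1 kip/in; NOT adequate

Total weld length L_w = 25 in. Treat welds as unit-width lines.
Polar moment about centroid: J = 2[d³/12 + d(b/2)²] = 2[12.5³/12 + 12.5×3.25²] = 589.6 in³.
Direct shear f_v = P/L_w = 121 / 25 = 4.84 kip/in (vertical).
Torsion M = P·e = 121 × 7 = 847 kip·in.
Critical point at (x, y) = (3.25, 6.25) from centroid. f_tx = M·y/J = 8.979 kip/in; f_ty = M·x/J = 4.669 kip/in.
Resultant f_max = √[f_tx² + (f_v + f_ty)²] = √[8.979² + (4.84 + 4.669)²] = 13.08 kip/in.
Capacity per unit length: r_n/Ω = (1/2.0) × 0.6 × 80 × (0.707 × 0.625) = 10.6 kip/in.
13.08 > 10.6 → NOT adequate.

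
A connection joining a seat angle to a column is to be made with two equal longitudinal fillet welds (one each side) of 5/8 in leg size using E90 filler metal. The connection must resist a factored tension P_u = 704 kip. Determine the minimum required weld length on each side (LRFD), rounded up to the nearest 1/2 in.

E90XX → F_EXX = 90 ksi.
Throat t_e = 0.707 × 0.625 = 0.4419 in.
φr_n = 0.75 × 0.6 × 90 × 0.4419 = 17.9 kip/in.
L_req = P_u / φr_n = 704 / 17.9 = 39.34 in total.
Per side: 39.34 / 2 = 19.67 in.
Round up → use L = 20 in on each side.

L = 20 in on each side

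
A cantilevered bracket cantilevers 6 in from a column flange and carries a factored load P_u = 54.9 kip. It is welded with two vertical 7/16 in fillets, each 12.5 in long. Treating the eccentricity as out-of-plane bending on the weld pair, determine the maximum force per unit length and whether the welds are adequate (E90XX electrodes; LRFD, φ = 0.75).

f_max ≈ 6.69 kip/in; adequate

E90XX → F_EXX = 90 ksi.
L_w = 2 × 12.5 = 25 in; section modulus (unit throat) S = 2 × L²/6 = 52.08 in².
Direct shear f_v = P/L_w = 54.9/25 = 2.196 kip/in.
Moment M = P × e = 54.9 × 6 = 329.4 kip·in; bending f_b = M/S = 6.324 kip/in.
f_max = √(f_v² + f_b²) = √(2.196² + 6.324²) = 6.695 kip/in.
φr_n = 0.75 × 0.6 × 90 × (0.707 × 0.4375) = 12.53 kip/in → adequate.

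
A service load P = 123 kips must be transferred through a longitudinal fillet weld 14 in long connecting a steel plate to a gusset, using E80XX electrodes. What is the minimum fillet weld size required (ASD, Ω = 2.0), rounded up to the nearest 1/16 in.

E80XX → F_EXX = 80 ksi.
Total weld length L = 14 in.
Required throat t_e = P × Ω / (0.6 F_EXX × L) = 123 × 2.0 / (0.6 × 80 × 14) = 0.3661 in.
Required leg w = t_e / 0.707 = 0.5178 in → use 9/16 in.

w = 9/16 in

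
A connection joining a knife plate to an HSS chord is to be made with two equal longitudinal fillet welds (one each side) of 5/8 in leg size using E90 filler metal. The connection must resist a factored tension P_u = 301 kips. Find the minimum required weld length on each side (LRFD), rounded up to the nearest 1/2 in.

E90XX → F_EXX = 90 ksi.
Throat t_e = 0.707 × 0.625 = 0.4419 in.
φr_n = 0.75 × 0.6 × 90 × 0.4419 = 17.9 kips/in.
L_req = P_u / φr_n = 301 / 17.9 = 16.82 in total.
Per side: 16.82 / 2 = 8.41 in.
Round up → use L = 8.5 in on each side.

L = 8.5 in on each side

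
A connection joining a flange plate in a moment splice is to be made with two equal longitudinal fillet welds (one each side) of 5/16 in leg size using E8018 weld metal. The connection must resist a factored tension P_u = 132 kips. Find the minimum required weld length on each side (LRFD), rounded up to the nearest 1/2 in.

L = 8.5 in on each side

E80XX → F_EXX = 80 ksi.
Throat t_e = 0.707 × 0.3125 = 0.2209 in.
φr_n = 0.75 × 0.6 × 80 × 0.2209 = 7.954 kips/in.
L_req = P_u / φr_n = 132 / 7.954 = 16.6 in total.
Per side: 16.6 / 2 = 8.298 in.
Round up → use L = 8.5 in on each side.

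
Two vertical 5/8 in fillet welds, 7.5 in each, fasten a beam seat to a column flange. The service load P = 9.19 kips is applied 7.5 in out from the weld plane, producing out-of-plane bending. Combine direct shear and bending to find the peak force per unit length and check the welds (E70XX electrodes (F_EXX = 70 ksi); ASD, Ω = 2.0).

f_max ≈ 3.73 kip/in; adequate

L_w = 2 × 7.5 = 15 in; section modulus (unit throat) S = 2 × L²/6 = 18.75 in².
Direct shear f_v = P/L_w = 9.19/15 = 0.6127 kip/in.
Moment M = P × e = 9.19 × 7.5 = 68.925 kip·in; bending f_b = M/S = 3.676 kip/in.
f_max = √(f_v² + f_b²) = √(0.6127² + 3.676²) = 3.727 kip/in.
r_n/Ω = (1/2.0) × 0.6 × 70 × (0.707 × 0.625) = 9.279 kip/in → adequate.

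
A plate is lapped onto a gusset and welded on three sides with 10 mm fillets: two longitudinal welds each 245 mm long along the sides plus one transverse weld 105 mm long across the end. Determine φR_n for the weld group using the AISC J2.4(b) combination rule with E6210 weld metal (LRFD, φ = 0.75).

φR_n ≈ 1170 kN

E62XX → F_EXX = 620 MPa.
t_e = 0.707 × 10 = 7.07 mm.
R_nwl = 0.6 × 620 × 7.07 × 490 × 10⁻³ = 1289 kN (longitudinal, 2 welds).
R_nwt = 0.6 × 620 × 7.07 × 105 × 10⁻³ = 276.2 kN (transverse, base value).
(i) R_nwl + R_nwt = 1565 kN; (ii) 0.85 R_nwl + 1.5 R_nwt = 1510 kN.
R_n = max = 1565 kN [governs: (i)]; φR_n = 1174 kN.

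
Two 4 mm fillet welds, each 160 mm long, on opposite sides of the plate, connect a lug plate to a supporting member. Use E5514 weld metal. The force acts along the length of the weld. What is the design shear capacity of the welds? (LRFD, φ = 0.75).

E55XX → F_EXX = 550 MPa.
Effective throat t_e = 0.707 × 4 = 2.828 mm.
Total length L = 320 mm; A_we = 2.828 × 320 = 905 mm².
F_nw = 0.6 F_EXX = 0.6 × 550 = 330 MPa.
φR_n = 0.75 × 330 × 905 × 10⁻³ = 224 kN.

φR_n ≈ 224 kN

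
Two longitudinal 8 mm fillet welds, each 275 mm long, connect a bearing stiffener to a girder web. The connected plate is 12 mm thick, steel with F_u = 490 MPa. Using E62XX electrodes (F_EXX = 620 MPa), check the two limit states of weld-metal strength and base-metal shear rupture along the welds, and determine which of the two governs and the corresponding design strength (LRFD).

t_e = 0.707 × 8 = 5.656 mm; L = 550 mm.
Weld metal: φR_n = 0.75 × 0.6 × 620 × 5.656 × 550 × 10⁻³ = 867.9 kN.
Base metal (shear rupture): φR_n = 0.75 × 0.6 × 490 × 12 × 550 × 10⁻³ = 1455 kN.
Governing: weld metal.

φR_n ≈ 868 kN (weld metal governs)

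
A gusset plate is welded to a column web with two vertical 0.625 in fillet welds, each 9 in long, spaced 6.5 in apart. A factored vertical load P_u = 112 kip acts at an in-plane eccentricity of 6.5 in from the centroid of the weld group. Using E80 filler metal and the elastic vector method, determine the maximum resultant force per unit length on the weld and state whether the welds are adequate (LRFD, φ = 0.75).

f_max ≈ 17.4 kip/in; NOT adequate

E80XX → F_EXX = 80 ksi.
Total weld length L_w = 18 in. Treat welds as unit-width lines.
Polar moment about centroid: J = 2[d³/12 + d(b/2)²] = 2[9³/12 + 9×3.25²] = 311.6 in³.
Direct shear f_v = P/L_w = 112 / 18 = 6.222 kip/in (vertical).
Torsion M = P·e = 112 × 6.5 = 728 kip·in.
Critical point at (x, y) = (3.25, 4.5) from centroid. f_tx = M·y/J = 10.51 kip/in; f_ty = M·x/J = 7.592 kip/in.
Resultant f_max = √[f_tx² + (f_v + f_ty)²] = √[10.51² + (6.222 + 7.592)²] = 17.36 kip/in.
Capacity per unit length: φr_n = 0.75 × 0.6 × 80 × (0.707 × 0.625) = 15.91 kip/in.
17.36 > 15.91 → NOT adequate.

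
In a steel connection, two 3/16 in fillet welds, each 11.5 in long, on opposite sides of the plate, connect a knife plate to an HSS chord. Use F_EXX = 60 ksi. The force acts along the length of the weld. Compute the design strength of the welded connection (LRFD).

Effective throat t_e = 0.707 × 0.1875 = 0.1326 in.
Total length L = 23 in; A_we = 0.1326 × 23 = 3.049 in².
F_nw = 0.6 F_EXX = 0.6 × 60 = 36 ksi.
φR_n = 0.75 × 36 × 3.049 = 82.32 kip.

φR_n ≈ 82.3 kip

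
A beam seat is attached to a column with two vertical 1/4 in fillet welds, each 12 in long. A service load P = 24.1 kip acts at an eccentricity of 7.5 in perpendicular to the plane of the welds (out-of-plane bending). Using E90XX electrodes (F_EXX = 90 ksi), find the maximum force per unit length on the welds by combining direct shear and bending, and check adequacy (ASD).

L_w = 2 × 12 = 24 in; section modulus (unit throat) S = 2 × L²/6 = 48 in².
Direct shear f_v = P/L_w = 24.1/24 = 1.004 kip/in.
Moment M = P × e = 24.1 × 7.5 = 180.75 kip·in; bending f_b = M/S = 3.766 kip/in.
f_max = √(f_v² + f_b²) = √(1.004² + 3.766²) = 3.897 kip/in.
r_n/Ω = (1/2.0) × 0.6 × 90 × (0.707 × 0.25) = 4.772 kip/in → adequate.

f_max ≈ 3.9 kip/in; adequate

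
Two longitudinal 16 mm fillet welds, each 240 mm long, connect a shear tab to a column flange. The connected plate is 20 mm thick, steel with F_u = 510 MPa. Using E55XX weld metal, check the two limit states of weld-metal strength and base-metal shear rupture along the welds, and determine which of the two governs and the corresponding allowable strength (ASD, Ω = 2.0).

E55XX → F_EXX = 550 MPa.
t_e = 0.707 × 16 = 11.31 mm; L = 480 mm.
Weld metal: R_n/Ω = (1/2.0) × 0.6 × 550 × 11.31 × 480 × 10⁻³ = 895.9 kN.
Base metal (shear rupture): R_n/Ω = (1/2.0) × 0.6 × 510 × 20 × 480 × 10⁻³ = 1469 kN.
Governing: weld metal.

R_n/Ω ≈ 896 kN (weld metal governs)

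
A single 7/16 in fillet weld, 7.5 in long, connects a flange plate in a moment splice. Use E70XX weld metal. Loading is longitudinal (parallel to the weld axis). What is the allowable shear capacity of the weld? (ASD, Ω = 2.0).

E70XX → F_EXX = 70 ksi.
Effective throat t_e = 0.707 × 0.4375 = 0.3093 in.
Total length L = 7.5 in; A_we = 0.3093 × 7.5 = 2.32 in².
F_nw = 0.6 F_EXX = 0.6 × 70 = 42 ksi.
R_n = 42 × 2.32 = 97.43 kips; R_n/Ω = 97.43/2.0 = 48.72 kips.

R_n/Ω ≈ 48.7 kips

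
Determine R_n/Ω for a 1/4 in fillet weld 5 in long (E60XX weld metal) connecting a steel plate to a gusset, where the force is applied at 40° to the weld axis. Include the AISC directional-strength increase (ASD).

E60XX → F_EXX = 60 ksi.
t_e = 0.707 × 0.25 = 0.1767 in; A_we = 0.1767 × 5 = 0.8837 in².
Directional factor: 1.0 + 0.5 sin^1.5(40°) = 1.258.
F_nw = 0.6 × 60 × 1.258 = 45.28 ksi.
R_n/Ω = (45.28 × 0.8837) / 2.0 = 20.01 kip.

R_n/Ω ≈ 20 kip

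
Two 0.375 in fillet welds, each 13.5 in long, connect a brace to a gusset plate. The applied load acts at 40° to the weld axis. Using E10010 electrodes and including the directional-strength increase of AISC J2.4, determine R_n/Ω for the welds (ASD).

E100XX → F_EXX = 100 ksi.
t_e = 0.707 × 0.375 = 0.2651 in; A_we = 0.2651 × 27 = 7.158 in².
Directional factor: 1.0 + 0.5 sin^1.5(40°) = 1.258.
F_nw = 0.6 × 100 × 1.258 = 75.46 ksi.
R_n/Ω = (75.46 × 7.158) / 2.0 = 270.1 kips.

R_n/Ω ≈ 270 kips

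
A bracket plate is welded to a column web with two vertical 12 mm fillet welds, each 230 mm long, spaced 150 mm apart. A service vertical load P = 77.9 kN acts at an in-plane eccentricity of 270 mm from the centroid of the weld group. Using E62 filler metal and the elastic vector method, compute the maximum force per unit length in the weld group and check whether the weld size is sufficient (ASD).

E62XX → F_EXX = 620 MPa.
Total weld length L_w = 460 mm. Treat welds as unit-width lines.
Polar moment about centroid: J = 2[d³/12 + d(b/2)²] = 2[230³/12 + 230×75²] = 4615000 mm³.
Direct shear f_v = P/L_w = 77.9×10³ / 460 = 169.3 N/mm (vertical).
Torsion M = P·e = 77.9×10³ × 270 = 21033000 N·mm.
Critical point at (x, y) = (75, 115) from centroid. f_tx = M·y/J = 524.1 N/mm; f_ty = M·x/J = 341.8 N/mm.
Resultant f_max = √[f_tx² + (f_v + f_ty)²] = √[524.1² + (169.3 + 341.8)²] = 732.1 N/mm.
Capacity per unit length: r_n/Ω = (1/2.0) × 0.6 × 620 × (0.707 × 12) = 1578 N/mm.
732.1 ≤ 1578 → adequate.

f_max ≈ 732 N/mm; adequate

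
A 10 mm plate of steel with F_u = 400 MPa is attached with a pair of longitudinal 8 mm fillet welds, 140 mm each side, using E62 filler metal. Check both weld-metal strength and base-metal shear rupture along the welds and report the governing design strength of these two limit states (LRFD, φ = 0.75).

E62XX → F_EXX = 620 MPa.
t_e = 0.707 × 8 = 5.656 mm; L = 280 mm.
Weld metal: φR_n = 0.75 × 0.6 × 620 × 5.656 × 280 × 10⁻³ = 441.8 kN.
Base metal (shear rupture): φR_n = 0.75 × 0.6 × 400 × 10 × 280 × 10⁻³ = 504 kN.
Governing: weld metal.

φR_n ≈ 442 kN (weld metal governs)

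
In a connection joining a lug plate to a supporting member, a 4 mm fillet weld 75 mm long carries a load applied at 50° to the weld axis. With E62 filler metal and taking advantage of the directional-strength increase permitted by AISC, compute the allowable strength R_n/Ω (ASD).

R_n/Ω ≈ 52.7 kN

E62XX → F_EXX = 620 MPa.
t_e = 0.707 × 4 = 2.828 mm; A_we = 2.828 × 75 = 212.1 mm².
Directional factor: 1.0 + 0.5 sin^1.5(50°) = 1.335.
F_nw = 0.6 × 620 × 1.335 = 496.7 MPa.
R_n/Ω = (496.7 × 212.1) / 2.0 × 10⁻³ = 52.68 kN.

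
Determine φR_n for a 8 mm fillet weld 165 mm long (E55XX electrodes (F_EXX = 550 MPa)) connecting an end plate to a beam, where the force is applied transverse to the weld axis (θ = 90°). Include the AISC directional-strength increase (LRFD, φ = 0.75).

φR_n ≈ 346 kN

t_e = 0.707 × 8 = 5.656 mm; A_we = 5.656 × 165 = 933.2 mm².
Directional factor: 1.0 + 0.5 sin^1.5(90°) = 1.5.
F_nw = 0.6 × 550 × 1.5 = 495 MPa.
φR_n = 0.75 × 495 × 933.2 × 10⁻³ = 346.5 kN.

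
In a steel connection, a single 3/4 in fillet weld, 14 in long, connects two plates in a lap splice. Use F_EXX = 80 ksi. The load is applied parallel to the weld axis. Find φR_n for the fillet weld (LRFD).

Effective throat t_e = 0.707 × 0.75 = 0.5302 in.
Total length L = 14 in; A_we = 0.5302 × 14 = 7.423 in².
F_nw = 0.6 F_EXX = 0.6 × 80 = 48 ksi.
φR_n = 0.75 × 48 × 7.423 = 267.2 kips.

φR_n ≈ 267 kips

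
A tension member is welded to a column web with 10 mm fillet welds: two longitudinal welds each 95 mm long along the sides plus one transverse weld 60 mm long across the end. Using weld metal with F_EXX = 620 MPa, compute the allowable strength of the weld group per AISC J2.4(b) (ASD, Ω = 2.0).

R_n/Ω ≈ 331 kN

t_e = 0.707 × 10 = 7.07 mm.
R_nwl = 0.6 × 620 × 7.07 × 190 × 10⁻³ = 499.7 kN (longitudinal, 2 welds).
R_nwt = 0.6 × 620 × 7.07 × 60 × 10⁻³ = 157.8 kN (transverse, base value).
(i) R_nwl + R_nwt = 657.5 kN; (ii) 0.85 R_nwl + 1.5 R_nwt = 661.5 kN.
R_n = max = 661.5 kN [governs: (ii)]; R_n/Ω = 330.7 kN.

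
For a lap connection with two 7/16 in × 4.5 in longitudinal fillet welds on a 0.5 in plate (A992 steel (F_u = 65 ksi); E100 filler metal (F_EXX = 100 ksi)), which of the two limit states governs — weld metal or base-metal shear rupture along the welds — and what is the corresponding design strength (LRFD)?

φR_n ≈ 125 kips (weld metal governs)

t_e = 0.707 × 0.4375 = 0.3093 in; L = 9 in.
Weld metal: φR_n = 0.75 × 0.6 × 100 × 0.3093 × 9 = 125.3 kips.
Base metal (shear rupture): φR_n = 0.75 × 0.6 × 65 × 0.5 × 9 = 131.6 kips.
Governing: weld metal.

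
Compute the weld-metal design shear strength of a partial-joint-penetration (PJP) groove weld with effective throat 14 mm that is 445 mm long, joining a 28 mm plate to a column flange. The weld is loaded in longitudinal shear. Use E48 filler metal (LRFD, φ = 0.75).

E48XX → F_EXX = 480 MPa.
Effective throat (given) t_e = 14 mm.
A_we = 14 × 445 = 6230 mm².
F_nw = 0.6 F_EXX = 288 MPa.
φR_n = 0.75 × 288 × 6230 × 10⁻³ = 1346 kN.

φR_n ≈ 1350 kN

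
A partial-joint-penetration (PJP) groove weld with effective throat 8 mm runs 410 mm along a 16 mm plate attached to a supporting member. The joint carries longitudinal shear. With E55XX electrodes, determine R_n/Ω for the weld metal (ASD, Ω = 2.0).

E55XX → F_EXX = 550 MPa.
Effective throat (given) t_e = 8 mm.
A_we = 8 × 410 = 3280 mm².
F_nw = 0.6 F_EXX = 330 MPa.
R_n/Ω = (330 × 3280) / 2.0 × 10⁻³ = 541.2 kN.

R_n/Ω ≈ 541 kN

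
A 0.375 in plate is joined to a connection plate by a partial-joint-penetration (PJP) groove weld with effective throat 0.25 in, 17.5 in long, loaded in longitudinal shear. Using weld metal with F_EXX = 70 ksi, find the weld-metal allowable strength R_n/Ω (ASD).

R_n/Ω ≈ 91.9 kips

Effective throat (given) t_e = 0.25 in.
A_we = 0.25 × 17.5 = 4.375 in².
F_nw = 0.6 F_EXX = 42 ksi.
R_n/Ω = (42 × 4.375) / 2.0 = 91.88 kips.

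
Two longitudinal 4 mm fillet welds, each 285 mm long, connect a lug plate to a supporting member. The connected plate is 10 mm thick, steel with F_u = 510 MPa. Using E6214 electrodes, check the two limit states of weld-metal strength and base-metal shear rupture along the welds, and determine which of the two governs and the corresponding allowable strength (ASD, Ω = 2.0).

E62XX → F_EXX = 620 MPa.
t_e = 0.707 × 4 = 2.828 mm; L = 570 mm.
Weld metal: R_n/Ω = (1/2.0) × 0.6 × 620 × 2.828 × 570 × 10⁻³ = 299.8 kN.
Base metal (shear rupture): R_n/Ω = (1/2.0) × 0.6 × 510 × 10 × 570 × 10⁻³ = 872.1 kN.
Governing: weld metal.

R_n/Ω ≈ 300 kN (weld metal governs)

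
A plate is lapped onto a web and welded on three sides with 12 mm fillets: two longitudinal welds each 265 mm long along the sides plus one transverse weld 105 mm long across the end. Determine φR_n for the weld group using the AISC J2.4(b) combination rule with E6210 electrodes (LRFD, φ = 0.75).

E62XX → F_EXX = 620 MPa.
t_e = 0.707 × 12 = 8.484 mm.
R_nwl = 0.6 × 620 × 8.484 × 530 × 10⁻³ = 1673 kN (longitudinal, 2 welds).
R_nwt = 0.6 × 620 × 8.484 × 105 × 10⁻³ = 331.4 kN (transverse, base value).
(i) R_nwl + R_nwt = 2004 kN; (ii) 0.85 R_nwl + 1.5 R_nwt = 1919 kN.
R_n = max = 2004 kN [governs: (i)]; φR_n = 1503 kN.

φR_n ≈ 1500 kN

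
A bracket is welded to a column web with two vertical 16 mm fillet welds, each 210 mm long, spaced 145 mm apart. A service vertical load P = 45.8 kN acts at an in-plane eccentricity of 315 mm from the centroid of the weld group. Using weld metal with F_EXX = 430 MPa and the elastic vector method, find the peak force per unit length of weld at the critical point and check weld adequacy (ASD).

f_max ≈ 560 N/mm; adequate

Total weld length L_w = 420 mm. Treat welds as unit-width lines.
Polar moment about centroid: J = 2[d³/12 + d(b/2)²] = 2[210³/12 + 210×72.5²] = 3751000 mm³.
Direct shear f_v = P/L_w = 45.8×10³ / 420 = 109 N/mm (vertical).
Torsion M = P·e = 45.8×10³ × 315 = 14427000 N·mm.
Critical point at (x, y) = (72.5, 105) from centroid. f_tx = M·y/J = 403.8 N/mm; f_ty = M·x/J = 278.8 N/mm.
Resultant f_max = √[f_tx² + (f_v + f_ty)²] = √[403.8² + (109 + 278.8)²] = 559.9 N/mm.
Capacity per unit length: r_n/Ω = (1/2.0) × 0.6 × 430 × (0.707 × 16) = 1459 N/mm.
559.9 ≤ 1459 → adequate.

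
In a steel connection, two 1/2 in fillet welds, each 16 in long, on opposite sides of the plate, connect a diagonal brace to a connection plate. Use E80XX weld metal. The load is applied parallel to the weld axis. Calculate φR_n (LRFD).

φR_n ≈ 407 kips

E80XX → F_EXX = 80 ksi.
Effective throat t_e = 0.707 × 0.5 = 0.3535 in.
Total length L = 32 in; A_we = 0.3535 × 32 = 11.31 in².
F_nw = 0.6 F_EXX = 0.6 × 80 = 48 ksi.
φR_n = 0.75 × 48 × 11.31 = 407.2 kips.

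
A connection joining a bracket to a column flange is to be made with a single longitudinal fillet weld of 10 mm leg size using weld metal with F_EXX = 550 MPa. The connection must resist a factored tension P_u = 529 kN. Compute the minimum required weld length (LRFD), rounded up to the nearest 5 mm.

Throat t_e = 0.707 × 10 = 7.07 mm.
φr_n = 0.75 × 0.6 × 550 × 7.07 × 10⁻³ = 1.75 kN/mm.
L_req = P_u / φr_n = 529 / 1.75 = 302.3 mm total.
Round up → use L = 305 mm.

L = 305 mm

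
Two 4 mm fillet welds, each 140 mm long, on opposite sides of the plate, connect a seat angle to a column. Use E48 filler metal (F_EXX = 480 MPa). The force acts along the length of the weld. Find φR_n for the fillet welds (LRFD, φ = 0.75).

Effective throat t_e = 0.707 × 4 = 2.828 mm.
Total length L = 280 mm; A_we = 2.828 × 280 = 791.8 mm².
F_nw = 0.6 F_EXX = 0.6 × 480 = 288 MPa.
φR_n = 0.75 × 288 × 791.8 × 10⁻³ = 171 kN.

φR_n ≈ 171 kN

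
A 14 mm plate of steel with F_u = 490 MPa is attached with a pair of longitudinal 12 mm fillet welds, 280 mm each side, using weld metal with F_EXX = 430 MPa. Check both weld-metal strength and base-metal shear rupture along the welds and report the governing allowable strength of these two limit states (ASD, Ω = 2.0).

t_e = 0.707 × 12 = 8.484 mm; L = 560 mm.
Weld metal: R_n/Ω = (1/2.0) × 0.6 × 430 × 8.484 × 560 × 10⁻³ = 612.9 kN.
Base metal (shear rupture): R_n/Ω = (1/2.0) × 0.6 × 490 × 14 × 560 × 10⁻³ = 1152 kN.
Governing: weld metal.

R_n/Ω ≈ 613 kN (weld metal governs)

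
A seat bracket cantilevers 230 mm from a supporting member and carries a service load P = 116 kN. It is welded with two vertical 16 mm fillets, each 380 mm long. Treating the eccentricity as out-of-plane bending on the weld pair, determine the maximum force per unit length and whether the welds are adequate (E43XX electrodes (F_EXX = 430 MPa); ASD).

f_max ≈ 575 N/mm; adequate

L_w = 2 × 380 = 760 mm; section modulus (unit throat) S = 2 × L²/6 = 48130 mm².
Direct shear f_v = P/L_w = 116×10³/760 = 152.6 N/mm.
Moment M = P × e = 116×10³ × 230 = 26680000 N·mm; bending f_b = M/S = 554.3 N/mm.
f_max = √(f_v² + f_b²) = √(152.6² + 554.3²) = 574.9 N/mm.
r_n/Ω = (1/2.0) × 0.6 × 430 × (0.707 × 16) = 1459 N/mm → adequate.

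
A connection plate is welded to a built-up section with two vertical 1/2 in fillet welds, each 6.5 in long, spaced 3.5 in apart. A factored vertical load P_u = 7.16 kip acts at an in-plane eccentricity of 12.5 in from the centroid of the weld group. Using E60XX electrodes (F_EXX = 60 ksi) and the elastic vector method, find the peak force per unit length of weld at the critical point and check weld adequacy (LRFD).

Total weld length L_w = 13 in. Treat welds as unit-width lines.
Polar moment about centroid: J = 2[d³/12 + d(b/2)²] = 2[6.5³/12 + 6.5×1.75²] = 85.58 in³.
Direct shear f_v = P/L_w = 7.16 / 13 = 0.5508 kip/in (vertical).
Torsion M = P·e = 7.16 × 12.5 = 89.5 kip·in.
Critical point at (x, y) = (1.75, 3.25) from centroid. f_tx = M·y/J = 3.399 kip/in; f_ty = M·x/J = 1.83 kip/in.
Resultant f_max = √[f_tx² + (f_v + f_ty)²] = √[3.399² + (0.5508 + 1.83)²] = 4.15 kip/in.
Capacity per unit length: φr_n = 0.75 × 0.6 × 60 × (0.707 × 0.5) = 9.544 kip/in.
4.15 ≤ 9.544 → adequate.

f_max ≈ 4.15 kip/in; adequate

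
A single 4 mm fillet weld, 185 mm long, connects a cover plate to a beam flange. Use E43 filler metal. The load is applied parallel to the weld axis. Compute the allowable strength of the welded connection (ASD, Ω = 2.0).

R_n/Ω ≈ 67.5 kN

E43XX → F_EXX = 430 MPa.
Effective throat t_e = 0.707 × 4 = 2.828 mm.
Total length L = 185 mm; A_we = 2.828 × 185 = 523.2 mm².
F_nw = 0.6 F_EXX = 0.6 × 430 = 258 MPa.
R_n = 258 × 523.2 × 10⁻³ = 135 kN; R_n/Ω = 135/2.0 = 67.49 kN.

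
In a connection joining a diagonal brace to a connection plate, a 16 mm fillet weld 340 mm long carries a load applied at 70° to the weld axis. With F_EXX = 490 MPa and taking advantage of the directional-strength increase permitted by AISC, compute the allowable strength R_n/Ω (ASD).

R_n/Ω ≈ 823 kN

t_e = 0.707 × 16 = 11.31 mm; A_we = 11.31 × 340 = 3846 mm².
Directional factor: 1.0 + 0.5 sin^1.5(70°) = 1.455.
F_nw = 0.6 × 490 × 1.455 = 427.9 MPa.
R_n/Ω = (427.9 × 3846) / 2.0 × 10⁻³ = 822.9 kN.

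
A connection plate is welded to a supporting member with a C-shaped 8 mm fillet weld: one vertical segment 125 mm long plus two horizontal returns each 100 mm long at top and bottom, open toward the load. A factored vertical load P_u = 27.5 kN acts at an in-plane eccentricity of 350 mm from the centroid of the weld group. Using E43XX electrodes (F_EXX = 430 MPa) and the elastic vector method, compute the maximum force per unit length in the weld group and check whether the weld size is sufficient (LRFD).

Total weld length L_w = 325 mm. Treat welds as unit-width lines.
Centroid: x̄ = 2×100×50 / 325 = 30.77 mm from the vertical weld.
Polar moment about centroid: J = I_x + I_y = [125³/12 + 2×100×62.5²] + [125×30.77² + 2(100³/12 + 100×19.23²)] = 1303000 mm³.
Direct shear f_v = P/L_w = 27.5×10³ / 325 = 84.62 N/mm (vertical).
Torsion M = P·e = 27.5×10³ × 350 = 9625000 N·mm.
Critical point at (x, y) = (69.23, 62.5) from centroid. f_tx = M·y/J = 461.7 N/mm; f_ty = M·x/J = 511.4 N/mm.
Resultant f_max = √[f_tx² + (f_v + f_ty)²] = √[461.7² + (84.62 + 511.4)²] = 753.9 N/mm.
Capacity per unit length: φr_n = 0.75 × 0.6 × 430 × (0.707 × 8) = 1094 N/mm.
753.9 ≤ 1094 → adequate.

f_max ≈ 754 N/mm; adequate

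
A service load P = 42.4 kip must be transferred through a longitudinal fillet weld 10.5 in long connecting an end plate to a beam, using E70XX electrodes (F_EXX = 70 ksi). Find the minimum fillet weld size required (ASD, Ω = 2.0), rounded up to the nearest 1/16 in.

Total weld length L = 10.5 in.
Required throat t_e = P × Ω / (0.6 F_EXX × L) = 42.4 × 2.0 / (0.6 × 70 × 10.5) = 0.1923 in.
Required leg w = t_e / 0.707 = 0.272 in → use 5/16 in.

w = 5/16 in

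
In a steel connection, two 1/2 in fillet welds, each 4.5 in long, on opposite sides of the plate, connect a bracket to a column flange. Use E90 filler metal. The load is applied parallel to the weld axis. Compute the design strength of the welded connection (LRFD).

E90XX → F_EXX = 90 ksi.
Effective throat t_e = 0.707 × 0.5 = 0.3535 in.
Total length L = 9 in; A_we = 0.3535 × 9 = 3.181 in².
F_nw = 0.6 F_EXX = 0.6 × 90 = 54 ksi.
φR_n = 0.75 × 54 × 3.181 = 128.9 kip.

φR_n ≈ 129 kip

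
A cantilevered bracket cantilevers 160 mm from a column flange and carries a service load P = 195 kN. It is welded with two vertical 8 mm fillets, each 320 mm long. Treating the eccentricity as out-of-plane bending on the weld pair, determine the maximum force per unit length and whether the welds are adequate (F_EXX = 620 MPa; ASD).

L_w = 2 × 320 = 640 mm; section modulus (unit throat) S = 2 × L²/6 = 34130 mm².
Direct shear f_v = P/L_w = 195×10³/640 = 304.7 N/mm.
Moment M = P × e = 195×10³ × 160 = 31200000 N·mm; bending f_b = M/S = 914.1 N/mm.
f_max = √(f_v² + f_b²) = √(304.7² + 914.1²) = 963.5 N/mm.
r_n/Ω = (1/2.0) × 0.6 × 620 × (0.707 × 8) = 1052 N/mm → adequate.

f_max ≈ 964 N/mm; adequate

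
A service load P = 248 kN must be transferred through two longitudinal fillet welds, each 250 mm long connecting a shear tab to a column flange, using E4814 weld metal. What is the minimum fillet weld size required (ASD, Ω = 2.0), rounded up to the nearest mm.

w = 5 mm

E48XX → F_EXX = 480 MPa.
Total weld length L = 500 mm.
Required throat t_e = P × Ω / (0.6 F_EXX × L) = 248 × 2.0 / (0.6 × 480 × 500 × 10⁻³) = 3.444 mm.
Required leg w = t_e / 0.707 = 4.872 mm → use 5 mm.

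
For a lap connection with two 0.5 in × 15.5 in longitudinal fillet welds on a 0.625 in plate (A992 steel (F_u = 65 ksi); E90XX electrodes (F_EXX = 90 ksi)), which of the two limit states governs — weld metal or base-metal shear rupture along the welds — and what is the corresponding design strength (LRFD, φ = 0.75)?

t_e = 0.707 × 0.5 = 0.3535 in; L = 31 in.
Weld metal: φR_n = 0.75 × 0.6 × 90 × 0.3535 × 31 = 443.8 kips.
Base metal (shear rupture): φR_n = 0.75 × 0.6 × 65 × 0.625 × 31 = 566.7 kips.
Governing: weld metal.

φR_n ≈ 444 kips (weld metal governs)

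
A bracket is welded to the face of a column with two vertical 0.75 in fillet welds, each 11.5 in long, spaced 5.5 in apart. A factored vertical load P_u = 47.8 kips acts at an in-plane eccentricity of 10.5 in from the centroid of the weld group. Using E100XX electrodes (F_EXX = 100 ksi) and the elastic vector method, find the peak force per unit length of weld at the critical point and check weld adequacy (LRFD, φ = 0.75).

f_max ≈ 8.59 kip/in; adequate

Total weld length L_w = 23 in. Treat welds as unit-width lines.
Polar moment about centroid: J = 2[d³/12 + d(b/2)²] = 2[11.5³/12 + 11.5×2.75²] = 427.4 in³.
Direct shear f_v = P/L_w = 47.8 / 23 = 2.078 kip/in (vertical).
Torsion M = P·e = 47.8 × 10.5 = 501.9 kip·in.
Critical point at (x, y) = (2.75, 5.75) from centroid. f_tx = M·y/J = 6.752 kip/in; f_ty = M·x/J = 3.229 kip/in.
Resultant f_max = √[f_tx² + (f_v + f_ty)²] = √[6.752² + (2.078 + 3.229)²] = 8.588 kip/in.
Capacity per unit length: φr_n = 0.75 × 0.6 × 100 × (0.707 × 0.75) = 23.86 kip/in.
8.588 ≤ 23.86 → adequate.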